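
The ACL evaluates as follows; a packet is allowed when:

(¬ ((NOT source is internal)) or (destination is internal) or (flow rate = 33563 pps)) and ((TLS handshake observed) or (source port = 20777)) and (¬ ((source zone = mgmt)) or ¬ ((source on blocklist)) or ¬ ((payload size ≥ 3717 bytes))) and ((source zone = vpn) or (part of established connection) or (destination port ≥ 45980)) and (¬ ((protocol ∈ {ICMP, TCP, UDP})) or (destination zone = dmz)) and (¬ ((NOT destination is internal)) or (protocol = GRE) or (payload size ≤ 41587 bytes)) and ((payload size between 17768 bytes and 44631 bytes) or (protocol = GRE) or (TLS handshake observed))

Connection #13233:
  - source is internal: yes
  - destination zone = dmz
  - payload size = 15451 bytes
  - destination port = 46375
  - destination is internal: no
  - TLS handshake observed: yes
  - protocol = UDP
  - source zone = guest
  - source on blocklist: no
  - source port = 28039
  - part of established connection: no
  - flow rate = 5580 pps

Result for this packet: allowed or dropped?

Allowed

Atomic conditions:
  NOT source is internal: yes → false
  destination is internal: no → false
  flow rate = 33563 pps: 5580 == 33563 is false
  TLS handshake observed: yes → true
  source port = 20777: 28039 == 20777 is false
  source zone = mgmt: guest == mgmt is false
  source on blocklist: no → false
  payload size ≥ 3717 bytes: 15451 ≥ 3717 is true
  source zone = vpn: guest == vpn is false
  part of established connection: no → false
  destination port ≥ 45980: 46375 ≥ 45980 is true
  protocol ∈ {ICMP, TCP, UDP}: UDP is in the set → true
  destination zone = dmz: dmz == dmz is true
  NOT destination is internal: no → true
  protocol = GRE: UDP == GRE is false
  payload size ≤ 41587 bytes: 15451 ≤ 41587 is true
  payload size between 17768 bytes and 44631 bytes: 15451 in [17768, 44631] is false
Combine:
[1.1] NOT false = true
[1] true OR false OR false = true
[2] true OR false = true
[3.1] NOT false = true
[3.2] NOT false = true
[3.3] NOT true = false
[3] true OR true OR false = true
[4] false OR false OR true = true
[5.1] NOT true = false
[5] false OR true = true
[6.1] NOT true = false
[6] false OR false OR true = true
[7] false OR false OR true = true
[root] true AND true AND true AND true AND true AND true AND true = true
Overall: true → allowed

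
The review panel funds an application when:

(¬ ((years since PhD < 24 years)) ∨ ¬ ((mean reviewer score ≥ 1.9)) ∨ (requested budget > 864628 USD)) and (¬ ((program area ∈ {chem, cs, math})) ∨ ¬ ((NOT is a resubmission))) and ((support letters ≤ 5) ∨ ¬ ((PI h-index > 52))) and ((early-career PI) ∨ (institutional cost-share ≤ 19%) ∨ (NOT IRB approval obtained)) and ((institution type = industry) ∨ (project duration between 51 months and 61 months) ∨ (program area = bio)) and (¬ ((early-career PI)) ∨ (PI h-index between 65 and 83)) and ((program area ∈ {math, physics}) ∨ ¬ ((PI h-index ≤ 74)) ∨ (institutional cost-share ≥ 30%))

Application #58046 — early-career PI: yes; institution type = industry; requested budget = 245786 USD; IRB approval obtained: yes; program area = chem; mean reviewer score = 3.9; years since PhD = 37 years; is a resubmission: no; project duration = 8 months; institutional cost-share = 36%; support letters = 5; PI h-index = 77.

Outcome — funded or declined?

Atomic conditions:
  years since PhD < 24 years: 37 < 24 is false
  mean reviewer score ≥ 1.9: 3.9 ≥ 1.9 is true
  requested budget > 864628 USD: 245786 > 864628 is false
  program area ∈ {chem, cs, math}: chem is in the set → true
  NOT is a resubmission: no → true
  support letters ≤ 5: 5 ≤ 5 is true
  PI h-index > 52: 77 > 52 is true
  early-career PI: yes → true
  institutional cost-share ≤ 19%: 36 ≤ 19 is false
  NOT IRB approval obtained: yes → false
  institution type = industry: industry == industry is true
  project duration between 51 months and 61 months: 8 in [51, 61] is false
  program area = bio: chem == bio is false
  PI h-index between 65 and 83: 77 in [65, 83] is true
  program area ∈ {math, physics}: chem is not in the set → false
  PI h-index ≤ 74: 77 ≤ 74 is false
  institutional cost-share ≥ 30%: 36 ≥ 30 is true
Combine:
[1.1] NOT false = true
[1.2] NOT true = false
[1] true OR false OR false = true
[2.1] NOT true = false
[2.2] NOT true = false
[2] false OR false = false
[3.2] NOT true = false
[3] true OR false = true
[4] true OR false OR false = true
[5] true OR false OR false = true
[6.1] NOT true = false
[6] false OR true = true
[7.2] NOT false = true
[7] false OR true OR true = true
[root] true AND false AND true AND true AND true AND true AND true = false
Overall: false → declined

Declined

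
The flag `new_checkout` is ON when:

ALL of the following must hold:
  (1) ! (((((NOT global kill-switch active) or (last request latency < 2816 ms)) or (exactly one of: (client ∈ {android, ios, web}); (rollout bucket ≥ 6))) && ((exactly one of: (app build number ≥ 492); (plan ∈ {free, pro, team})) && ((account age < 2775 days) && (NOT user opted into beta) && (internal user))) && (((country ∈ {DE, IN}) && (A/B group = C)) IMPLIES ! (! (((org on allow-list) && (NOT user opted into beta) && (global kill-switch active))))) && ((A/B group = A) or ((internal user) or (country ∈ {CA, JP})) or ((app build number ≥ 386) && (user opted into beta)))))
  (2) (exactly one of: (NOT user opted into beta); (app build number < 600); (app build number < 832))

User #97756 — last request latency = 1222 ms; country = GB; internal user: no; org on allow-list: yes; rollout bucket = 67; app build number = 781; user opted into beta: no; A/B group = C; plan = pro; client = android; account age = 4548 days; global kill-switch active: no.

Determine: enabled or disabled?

Disabled

Atomic conditions:
  NOT global kill-switch active: no → true
  last request latency < 2816 ms: 1222 < 2816 is true
  client ∈ {android, ios, web}: android is in the set → true
  rollout bucket ≥ 6: 67 ≥ 6 is true
  app build number ≥ 492: 781 ≥ 492 is true
  plan ∈ {free, pro, team}: pro is in the set → true
  account age < 2775 days: 4548 < 2775 is false
  NOT user opted into beta: no → true
  internal user: no → false
  country ∈ {DE, IN}: GB is not in the set → false
  A/B group = C: C == C is true
  org on allow-list: yes → true
  global kill-switch active: no → false
  A/B group = A: C == A is false
  country ∈ {CA, JP}: GB is not in the set → false
  app build number ≥ 386: 781 ≥ 386 is true
  user opted into beta: no → false
  app build number < 600: 781 < 600 is false
  app build number < 832: 781 < 832 is true
Combine:
[1.1.1.1] true OR true = true
[1.1.1.2] exactly-one(true, true) = false
[1.1.1] true OR false = true
[1.1.2.1] exactly-one(true, true) = false
[1.1.2.2] false AND true AND false = false
[1.1.2] false AND false = false
[1.1.3.1] false AND true = false
[1.1.3.2.1.1] true AND true AND false = false
[1.1.3.2.1] NOT false = true
[1.1.3.2] NOT true = false
[1.1.3] false → false (antecedent false ⇒ implication holds) = true
[1.1.4.2] false OR false = false
[1.1.4.3] true AND false = false
[1.1.4] false OR false OR false = false
[1.1] true AND false AND true AND false = false
[1] NOT false = true
[2] exactly-one(true, false, true) = false
[root] true AND false = false
Overall: false → disabled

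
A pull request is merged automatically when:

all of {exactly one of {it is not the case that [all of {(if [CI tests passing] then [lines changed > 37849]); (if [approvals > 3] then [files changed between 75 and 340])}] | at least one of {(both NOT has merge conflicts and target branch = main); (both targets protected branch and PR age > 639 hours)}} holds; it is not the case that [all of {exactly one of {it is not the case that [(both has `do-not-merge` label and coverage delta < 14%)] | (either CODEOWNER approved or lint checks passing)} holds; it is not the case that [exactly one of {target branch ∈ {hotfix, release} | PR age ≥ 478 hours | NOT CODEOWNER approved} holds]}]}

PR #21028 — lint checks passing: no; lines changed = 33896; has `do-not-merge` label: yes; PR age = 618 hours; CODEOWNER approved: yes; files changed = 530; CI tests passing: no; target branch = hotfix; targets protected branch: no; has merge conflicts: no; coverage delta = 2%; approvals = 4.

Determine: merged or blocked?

Blocked

Atomic conditions:
  CI tests passing: no → false
  lines changed > 37849: 33896 > 37849 is false
  approvals > 3: 4 > 3 is true
  files changed between 75 and 340: 530 in [75, 340] is false
  NOT has merge conflicts: no → true
  target branch = main: hotfix == main is false
  targets protected branch: no → false
  PR age > 639 hours: 618 > 639 is false
  has `do-not-merge` label: yes → true
  coverage delta < 14%: 2 < 14 is true
  CODEOWNER approved: yes → true
  lint checks passing: no → false
  target branch ∈ {hotfix, release}: hotfix is in the set → true
  PR age ≥ 478 hours: 618 ≥ 478 is true
  NOT CODEOWNER approved: yes → false
Combine:
[1.1.1.1] false → false (antecedent false ⇒ implication holds) = true
[1.1.1.2] true → false = false
[1.1.1] true AND false = false
[1.1] NOT false = true
[1.2.1] true AND false = false
[1.2.2] false AND false = false
[1.2] false OR false = false
[1] exactly-one(true, false) = true
[2.1.1.1.1] true AND true = true
[2.1.1.1] NOT true = false
[2.1.1.2] true OR false = true
[2.1.1] exactly-one(false, true) = true
[2.1.2.1] exactly-one(true, true, false) = false
[2.1.2] NOT false = true
[2.1] true AND true = true
[2] NOT true = false
[root] true AND false = false
Overall: false → blocked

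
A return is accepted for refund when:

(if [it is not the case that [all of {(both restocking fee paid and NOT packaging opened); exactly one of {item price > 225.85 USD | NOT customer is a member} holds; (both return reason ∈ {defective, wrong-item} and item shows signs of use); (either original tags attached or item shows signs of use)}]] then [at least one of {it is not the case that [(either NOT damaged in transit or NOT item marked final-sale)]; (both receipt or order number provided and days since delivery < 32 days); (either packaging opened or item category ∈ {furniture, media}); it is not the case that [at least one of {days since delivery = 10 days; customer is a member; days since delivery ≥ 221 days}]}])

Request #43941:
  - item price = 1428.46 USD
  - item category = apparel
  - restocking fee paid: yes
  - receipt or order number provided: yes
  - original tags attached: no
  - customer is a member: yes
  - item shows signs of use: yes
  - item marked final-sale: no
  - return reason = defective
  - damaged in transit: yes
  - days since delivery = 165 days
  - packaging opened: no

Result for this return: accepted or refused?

Accepted

Atomic conditions:
  restocking fee paid: yes → true
  NOT packaging opened: no → true
  item price > 225.85 USD: 1428.46 > 225.85 is true
  NOT customer is a member: yes → false
  return reason ∈ {defective, wrong-item}: defective is in the set → true
  item shows signs of use: yes → true
  original tags attached: no → false
  NOT damaged in transit: yes → false
  NOT item marked final-sale: no → true
  receipt or order number provided: yes → true
  days since delivery < 32 days: 165 < 32 is false
  packaging opened: no → false
  item category ∈ {furniture, media}: apparel is not in the set → false
  days since delivery = 10 days: 165 == 10 is false
  customer is a member: yes → true
  days since delivery ≥ 221 days: 165 ≥ 221 is false
Combine:
[1.1.1] true AND true = true
[1.1.2] exactly-one(true, false) = true
[1.1.3] true AND true = true
[1.1.4] false OR true = true
[1.1] true AND true AND true AND true = true
[1] NOT true = false
[2.1.1] false OR true = true
[2.1] NOT true = false
[2.2] true AND false = false
[2.3] false OR false = false
[2.4.1] false OR true OR false = true
[2.4] NOT true = false
[2] false OR false OR false OR false = false
[root] false → false (antecedent false ⇒ implication holds) = true
Overall: true → accepted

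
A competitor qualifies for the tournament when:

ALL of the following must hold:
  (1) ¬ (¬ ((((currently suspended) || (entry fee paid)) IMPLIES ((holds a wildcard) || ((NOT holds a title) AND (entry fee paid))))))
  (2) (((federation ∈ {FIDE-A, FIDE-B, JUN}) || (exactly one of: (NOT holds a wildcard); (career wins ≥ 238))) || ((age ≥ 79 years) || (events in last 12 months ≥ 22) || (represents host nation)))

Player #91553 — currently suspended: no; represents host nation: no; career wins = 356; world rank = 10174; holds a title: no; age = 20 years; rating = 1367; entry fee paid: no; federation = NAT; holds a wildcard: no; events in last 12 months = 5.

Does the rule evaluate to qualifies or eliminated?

Eliminated

Atomic conditions:
  currently suspended: no → false
  entry fee paid: no → false
  holds a wildcard: no → false
  NOT holds a title: no → true
  federation ∈ {FIDE-A, FIDE-B, JUN}: NAT is not in the set → false
  NOT holds a wildcard: no → true
  career wins ≥ 238: 356 ≥ 238 is true
  age ≥ 79 years: 20 ≥ 79 is false
  events in last 12 months ≥ 22: 5 ≥ 22 is false
  represents host nation: no → false
Combine:
[1.1.1.1] false OR false = false
[1.1.1.2.2] true AND false = false
[1.1.1.2] false OR false = false
[1.1.1] false → false (antecedent false ⇒ implication holds) = true
[1.1] NOT true = false
[1] NOT false = true
[2.1.2] exactly-one(true, true) = false
[2.1] false OR false = false
[2.2] false OR false OR false = false
[2] false OR false = false
[root] true AND false = false
Overall: false → eliminated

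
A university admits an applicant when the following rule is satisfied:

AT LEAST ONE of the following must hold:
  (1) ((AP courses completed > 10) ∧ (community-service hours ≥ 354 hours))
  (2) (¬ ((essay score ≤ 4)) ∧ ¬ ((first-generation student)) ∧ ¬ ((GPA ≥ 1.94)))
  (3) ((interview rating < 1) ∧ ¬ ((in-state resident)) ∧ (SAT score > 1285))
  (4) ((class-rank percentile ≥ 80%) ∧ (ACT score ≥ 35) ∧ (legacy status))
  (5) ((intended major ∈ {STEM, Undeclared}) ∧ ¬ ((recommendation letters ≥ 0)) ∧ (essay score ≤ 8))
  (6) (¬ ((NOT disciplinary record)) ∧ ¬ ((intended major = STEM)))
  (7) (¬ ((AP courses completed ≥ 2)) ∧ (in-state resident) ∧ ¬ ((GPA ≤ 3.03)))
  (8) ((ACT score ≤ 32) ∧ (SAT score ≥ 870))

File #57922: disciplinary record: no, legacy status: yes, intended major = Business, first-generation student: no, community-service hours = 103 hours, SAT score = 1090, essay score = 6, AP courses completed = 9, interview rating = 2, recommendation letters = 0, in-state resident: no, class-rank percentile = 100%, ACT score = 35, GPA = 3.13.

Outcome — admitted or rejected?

Atomic conditions:
  AP courses completed > 10: 9 > 10 is false
  community-service hours ≥ 354 hours: 103 ≥ 354 is false
  essay score ≤ 4: 6 ≤ 4 is false
  first-generation student: no → false
  GPA ≥ 1.94: 3.13 ≥ 1.94 is true
  interview rating < 1: 2 < 1 is false
  in-state resident: no → false
  SAT score > 1285: 1090 > 1285 is false
  class-rank percentile ≥ 80%: 100 ≥ 80 is true
  ACT score ≥ 35: 35 ≥ 35 is true
  legacy status: yes → true
  intended major ∈ {STEM, Undeclared}: Business is not in the set → false
  recommendation letters ≥ 0: 0 ≥ 0 is true
  essay score ≤ 8: 6 ≤ 8 is true
  NOT disciplinary record: no → true
  intended major = STEM: Business == STEM is false
  AP courses completed ≥ 2: 9 ≥ 2 is true
  GPA ≤ 3.03: 3.13 ≤ 3.03 is false
  ACT score ≤ 32: 35 ≤ 32 is false
  SAT score ≥ 870: 1090 ≥ 870 is true
Combine:
[1] false AND false = false
[2.1] NOT false = true
[2.2] NOT false = true
[2.3] NOT true = false
[2] true AND true AND false = false
[3.2] NOT false = true
[3] false AND true AND false = false
[4] true AND true AND true = true
[5.2] NOT true = false
[5] false AND false AND true = false
[6.1] NOT true = false
[6.2] NOT false = true
[6] false AND true = false
[7.1] NOT true = false
[7.3] NOT false = true
[7] false AND false AND true = false
[8] false AND true = false
[root] false OR false OR false OR true OR false OR false OR false OR false = true
Overall: true → admitted

Admitted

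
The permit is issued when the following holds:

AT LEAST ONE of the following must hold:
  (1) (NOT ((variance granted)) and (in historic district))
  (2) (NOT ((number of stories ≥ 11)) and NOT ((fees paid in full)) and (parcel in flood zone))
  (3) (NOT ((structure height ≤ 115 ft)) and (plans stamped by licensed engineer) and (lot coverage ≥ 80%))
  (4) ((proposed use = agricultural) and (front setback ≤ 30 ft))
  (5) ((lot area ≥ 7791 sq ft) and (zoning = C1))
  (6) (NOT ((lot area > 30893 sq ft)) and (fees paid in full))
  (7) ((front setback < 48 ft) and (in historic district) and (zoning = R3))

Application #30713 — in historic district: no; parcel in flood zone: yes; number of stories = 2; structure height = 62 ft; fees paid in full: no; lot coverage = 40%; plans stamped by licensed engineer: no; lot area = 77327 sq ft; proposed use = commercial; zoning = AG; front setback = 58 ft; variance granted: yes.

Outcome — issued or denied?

Atomic conditions:
  variance granted: yes → true
  in historic district: no → false
  number of stories ≥ 11: 2 ≥ 11 is false
  fees paid in full: no → false
  parcel in flood zone: yes → true
  structure height ≤ 115 ft: 62 ≤ 115 is true
  plans stamped by licensed engineer: no → false
  lot coverage ≥ 80%: 40 ≥ 80 is false
  proposed use = agricultural: commercial == agricultural is false
  front setback ≤ 30 ft: 58 ≤ 30 is false
  lot area ≥ 7791 sq ft: 77327 ≥ 7791 is true
  zoning = C1: AG == C1 is false
  lot area > 30893 sq ft: 77327 > 30893 is true
  front setback < 48 ft: 58 < 48 is false
  zoning = R3: AG == R3 is false
Combine:
[1.1] NOT true = false
[1] false AND false = false
[2.1] NOT false = true
[2.2] NOT false = true
[2] true AND true AND true = true
[3.1] NOT true = false
[3] false AND false AND false = false
[4] false AND false = false
[5] true AND false = false
[6.1] NOT true = false
[6] false AND false = false
[7] false AND false AND false = false
[root] false OR true OR false OR false OR false OR false OR false = true
Overall: true → issued

Issued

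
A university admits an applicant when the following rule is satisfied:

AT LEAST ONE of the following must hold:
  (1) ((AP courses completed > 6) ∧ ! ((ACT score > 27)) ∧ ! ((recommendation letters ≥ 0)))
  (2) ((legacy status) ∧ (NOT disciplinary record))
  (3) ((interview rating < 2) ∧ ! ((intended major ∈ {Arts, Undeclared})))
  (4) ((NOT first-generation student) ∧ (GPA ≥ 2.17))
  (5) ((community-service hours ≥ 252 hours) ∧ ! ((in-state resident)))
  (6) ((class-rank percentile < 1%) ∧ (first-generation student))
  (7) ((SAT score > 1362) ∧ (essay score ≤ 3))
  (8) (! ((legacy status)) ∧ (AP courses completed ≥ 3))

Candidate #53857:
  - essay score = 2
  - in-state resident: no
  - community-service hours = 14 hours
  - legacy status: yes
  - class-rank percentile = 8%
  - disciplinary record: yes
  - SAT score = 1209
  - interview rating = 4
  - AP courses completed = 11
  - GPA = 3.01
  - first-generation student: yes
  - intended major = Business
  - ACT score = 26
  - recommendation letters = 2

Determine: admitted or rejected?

Rejected

Atomic conditions:
  AP courses completed > 6: 11 > 6 is true
  ACT score > 27: 26 > 27 is false
  recommendation letters ≥ 0: 2 ≥ 0 is true
  legacy status: yes → true
  NOT disciplinary record: yes → false
  interview rating < 2: 4 < 2 is false
  intended major ∈ {Arts, Undeclared}: Business is not in the set → false
  NOT first-generation student: yes → false
  GPA ≥ 2.17: 3.01 ≥ 2.17 is true
  community-service hours ≥ 252 hours: 14 ≥ 252 is false
  in-state resident: no → false
  class-rank percentile < 1%: 8 < 1 is false
  first-generation student: yes → true
  SAT score > 1362: 1209 > 1362 is false
  essay score ≤ 3: 2 ≤ 3 is true
  AP courses completed ≥ 3: 11 ≥ 3 is true
Combine:
[1.2] NOT false = true
[1.3] NOT true = false
[1] true AND true AND false = false
[2] true AND false = false
[3.2] NOT false = true
[3] false AND true = false
[4] false AND true = false
[5.2] NOT false = true
[5] false AND true = false
[6] false AND true = false
[7] false AND true = false
[8.1] NOT true = false
[8] false AND true = false
[root] false OR false OR false OR false OR false OR false OR false OR false = false
Overall: false → rejected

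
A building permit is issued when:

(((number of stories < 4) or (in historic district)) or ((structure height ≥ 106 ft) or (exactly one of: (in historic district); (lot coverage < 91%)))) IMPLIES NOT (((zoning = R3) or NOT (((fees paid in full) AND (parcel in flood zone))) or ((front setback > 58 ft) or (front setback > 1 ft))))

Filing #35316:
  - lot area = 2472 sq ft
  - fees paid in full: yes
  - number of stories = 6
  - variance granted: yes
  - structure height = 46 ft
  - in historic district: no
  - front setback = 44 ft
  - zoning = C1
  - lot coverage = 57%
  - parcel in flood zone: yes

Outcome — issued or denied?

Atomic conditions:
  number of stories < 4: 6 < 4 is false
  in historic district: no → false
  structure height ≥ 106 ft: 46 ≥ 106 is false
  lot coverage < 91%: 57 < 91 is true
  zoning = R3: C1 == R3 is false
  fees paid in full: yes → true
  parcel in flood zone: yes → true
  front setback > 58 ft: 44 > 58 is false
  front setback > 1 ft: 44 > 1 is true
Combine:
[1.1] false OR false = false
[1.2.2] exactly-one(false, true) = true
[1.2] false OR true = true
[1] false OR true = true
[2.1.2.1] true AND true = true
[2.1.2] NOT true = false
[2.1.3] false OR true = true
[2.1] false OR false OR true = true
[2] NOT true = false
[root] true → false = false
Overall: false → denied

Denied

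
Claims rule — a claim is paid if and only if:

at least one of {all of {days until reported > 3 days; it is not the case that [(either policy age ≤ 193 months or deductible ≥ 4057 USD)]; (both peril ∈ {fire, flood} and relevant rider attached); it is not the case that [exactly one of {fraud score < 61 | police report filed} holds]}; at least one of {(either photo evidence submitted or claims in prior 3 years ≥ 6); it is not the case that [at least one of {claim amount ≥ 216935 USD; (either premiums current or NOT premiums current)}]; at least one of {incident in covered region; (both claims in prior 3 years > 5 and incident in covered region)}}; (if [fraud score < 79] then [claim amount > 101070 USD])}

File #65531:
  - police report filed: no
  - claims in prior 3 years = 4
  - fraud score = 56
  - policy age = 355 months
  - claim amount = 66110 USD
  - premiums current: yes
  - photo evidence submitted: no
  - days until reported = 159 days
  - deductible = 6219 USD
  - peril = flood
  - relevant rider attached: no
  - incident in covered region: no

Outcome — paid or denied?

Denied

Atomic conditions:
  days until reported > 3 days: 159 > 3 is true
  policy age ≤ 193 months: 355 ≤ 193 is false
  deductible ≥ 4057 USD: 6219 ≥ 4057 is true
  peril ∈ {fire, flood}: flood is in the set → true
  relevant rider attached: no → false
  fraud score < 61: 56 < 61 is true
  police report filed: no → false
  photo evidence submitted: no → false
  claims in prior 3 years ≥ 6: 4 ≥ 6 is false
  claim amount ≥ 216935 USD: 66110 ≥ 216935 is false
  premiums current: yes → true
  NOT premiums current: yes → false
  incident in covered region: no → false
  claims in prior 3 years > 5: 4 > 5 is false
  fraud score < 79: 56 < 79 is true
  claim amount > 101070 USD: 66110 > 101070 is false
Combine:
[1.2.1] false OR true = true
[1.2] NOT true = false
[1.3] true AND false = false
[1.4.1] exactly-one(true, false) = true
[1.4] NOT true = false
[1] true AND false AND false AND false = false
[2.1] false OR false = false
[2.2.1.2] true OR false = true
[2.2.1] false OR true = true
[2.2] NOT true = false
[2.3.2] false AND false = false
[2.3] false OR false = false
[2] false OR false OR false = false
[3] true → false = false
[root] false OR false OR false = false
Overall: false → denied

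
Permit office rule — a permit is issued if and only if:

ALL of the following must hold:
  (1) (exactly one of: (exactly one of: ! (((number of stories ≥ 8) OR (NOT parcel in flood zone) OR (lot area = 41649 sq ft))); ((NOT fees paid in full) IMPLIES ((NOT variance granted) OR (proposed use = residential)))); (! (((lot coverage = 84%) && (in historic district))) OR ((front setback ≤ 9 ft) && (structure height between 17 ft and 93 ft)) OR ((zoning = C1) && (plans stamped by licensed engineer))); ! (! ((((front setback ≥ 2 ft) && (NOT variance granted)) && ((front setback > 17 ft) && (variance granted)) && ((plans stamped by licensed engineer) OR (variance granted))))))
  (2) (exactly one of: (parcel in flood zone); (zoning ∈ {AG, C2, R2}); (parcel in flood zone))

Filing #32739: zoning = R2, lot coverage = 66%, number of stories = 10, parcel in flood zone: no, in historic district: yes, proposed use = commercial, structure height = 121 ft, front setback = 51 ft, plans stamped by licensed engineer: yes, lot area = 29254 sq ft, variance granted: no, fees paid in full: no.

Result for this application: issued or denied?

Denied

Atomic conditions:
  number of stories ≥ 8: 10 ≥ 8 is true
  NOT parcel in flood zone: no → true
  lot area = 41649 sq ft: 29254 == 41649 is false
  NOT fees paid in full: no → true
  NOT variance granted: no → true
  proposed use = residential: commercial == residential is false
  lot coverage = 84%: 66 == 84 is false
  in historic district: yes → true
  front setback ≤ 9 ft: 51 ≤ 9 is false
  structure height between 17 ft and 93 ft: 121 in [17, 93] is false
  zoning = C1: R2 == C1 is false
  plans stamped by licensed engineer: yes → true
  front setback ≥ 2 ft: 51 ≥ 2 is true
  front setback > 17 ft: 51 > 17 is true
  variance granted: no → false
  parcel in flood zone: no → false
  zoning ∈ {AG, C2, R2}: R2 is in the set → true
Combine:
[1.1.1.1] true OR true OR false = true
[1.1.1] NOT true = false
[1.1.2.2] true OR false = true
[1.1.2] true → true = true
[1.1] exactly-one(false, true) = true
[1.2.1.1] false AND true = false
[1.2.1] NOT false = true
[1.2.2] false AND false = false
[1.2.3] false AND true = false
[1.2] true OR false OR false = true
[1.3.1.1.1] true AND true = true
[1.3.1.1.2] true AND false = false
[1.3.1.1.3] true OR false = true
[1.3.1.1] true AND false AND true = false
[1.3.1] NOT false = true
[1.3] NOT true = false
[1] exactly-one(true, true, false) = false
[2] exactly-one(false, true, false) = true
[root] false AND true = false
Overall: false → denied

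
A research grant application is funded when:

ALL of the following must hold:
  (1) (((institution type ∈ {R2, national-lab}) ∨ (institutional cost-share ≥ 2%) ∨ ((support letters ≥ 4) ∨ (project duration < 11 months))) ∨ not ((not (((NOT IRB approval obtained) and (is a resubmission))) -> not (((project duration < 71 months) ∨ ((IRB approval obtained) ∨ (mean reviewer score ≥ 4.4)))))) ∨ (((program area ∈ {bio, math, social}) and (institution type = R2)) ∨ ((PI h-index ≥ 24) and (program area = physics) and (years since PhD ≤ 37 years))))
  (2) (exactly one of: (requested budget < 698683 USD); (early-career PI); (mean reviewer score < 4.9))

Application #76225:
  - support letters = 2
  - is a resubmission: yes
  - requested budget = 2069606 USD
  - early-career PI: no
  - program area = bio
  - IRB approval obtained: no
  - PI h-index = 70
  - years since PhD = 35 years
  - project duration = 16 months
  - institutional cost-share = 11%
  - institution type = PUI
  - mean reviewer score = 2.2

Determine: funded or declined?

Atomic conditions:
  institution type ∈ {R2, national-lab}: PUI is not in the set → false
  institutional cost-share ≥ 2%: 11 ≥ 2 is true
  support letters ≥ 4: 2 ≥ 4 is false
  project duration < 11 months: 16 < 11 is false
  NOT IRB approval obtained: no → true
  is a resubmission: yes → true
  project duration < 71 months: 16 < 71 is true
  IRB approval obtained: no → false
  mean reviewer score ≥ 4.4: 2.2 ≥ 4.4 is false
  program area ∈ {bio, math, social}: bio is in the set → true
  institution type = R2: PUI == R2 is false
  PI h-index ≥ 24: 70 ≥ 24 is true
  program area = physics: bio == physics is false
  years since PhD ≤ 37 years: 35 ≤ 37 is true
  requested budget < 698683 USD: 2069606 < 698683 is false
  early-career PI: no → false
  mean reviewer score < 4.9: 2.2 < 4.9 is true
Combine:
[1.1.3] false OR false = false
[1.1] false OR true OR false = true
[1.2.1.1.1] true AND true = true
[1.2.1.1] NOT true = false
[1.2.1.2.1.2] false OR false = false
[1.2.1.2.1] true OR false = true
[1.2.1.2] NOT true = false
[1.2.1] false → false (antecedent false ⇒ implication holds) = true
[1.2] NOT true = false
[1.3.1] true AND false = false
[1.3.2] true AND false AND true = false
[1.3] false OR false = false
[1] true OR false OR false = true
[2] exactly-one(false, false, true) = true
[root] true AND true = true
Overall: true → funded

Funded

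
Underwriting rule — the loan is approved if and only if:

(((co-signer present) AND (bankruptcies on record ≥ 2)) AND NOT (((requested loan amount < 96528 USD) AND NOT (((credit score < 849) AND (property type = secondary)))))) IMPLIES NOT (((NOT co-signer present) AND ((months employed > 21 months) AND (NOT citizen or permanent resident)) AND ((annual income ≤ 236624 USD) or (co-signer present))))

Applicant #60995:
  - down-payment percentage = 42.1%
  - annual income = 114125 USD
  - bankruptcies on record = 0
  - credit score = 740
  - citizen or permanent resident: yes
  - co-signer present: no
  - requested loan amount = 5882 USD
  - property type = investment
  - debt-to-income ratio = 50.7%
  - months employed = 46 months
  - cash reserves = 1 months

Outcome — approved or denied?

Atomic conditions:
  co-signer present: no → false
  bankruptcies on record ≥ 2: 0 ≥ 2 is false
  requested loan amount < 96528 USD: 5882 < 96528 is true
  credit score < 849: 740 < 849 is true
  property type = secondary: investment == secondary is false
  NOT co-signer present: no → true
  months employed > 21 months: 46 > 21 is true
  NOT citizen or permanent resident: yes → false
  annual income ≤ 236624 USD: 114125 ≤ 236624 is true
Combine:
[1.1] false AND false = false
[1.2.1.2.1] true AND false = false
[1.2.1.2] NOT false = true
[1.2.1] true AND true = true
[1.2] NOT true = false
[1] false AND false = false
[2.1.2] true AND false = false
[2.1.3] true OR false = true
[2.1] true AND false AND true = false
[2] NOT false = true
[root] false → true (antecedent false ⇒ implication holds) = true
Overall: true → approved

Approved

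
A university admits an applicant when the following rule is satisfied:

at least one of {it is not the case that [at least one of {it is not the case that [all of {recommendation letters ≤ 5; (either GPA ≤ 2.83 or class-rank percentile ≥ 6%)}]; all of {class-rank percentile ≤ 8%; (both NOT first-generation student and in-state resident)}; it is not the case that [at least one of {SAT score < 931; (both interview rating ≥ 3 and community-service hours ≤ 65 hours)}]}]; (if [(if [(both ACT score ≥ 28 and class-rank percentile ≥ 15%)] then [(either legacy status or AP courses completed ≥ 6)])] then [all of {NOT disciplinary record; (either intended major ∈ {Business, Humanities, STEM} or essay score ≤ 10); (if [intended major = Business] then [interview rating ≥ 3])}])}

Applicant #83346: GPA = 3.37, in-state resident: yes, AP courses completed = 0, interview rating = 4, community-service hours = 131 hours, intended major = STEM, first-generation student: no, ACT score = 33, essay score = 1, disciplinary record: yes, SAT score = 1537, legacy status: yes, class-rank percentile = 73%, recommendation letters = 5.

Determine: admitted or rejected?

Rejected

Atomic conditions:
  recommendation letters ≤ 5: 5 ≤ 5 is true
  GPA ≤ 2.83: 3.37 ≤ 2.83 is false
  class-rank percentile ≥ 6%: 73 ≥ 6 is true
  class-rank percentile ≤ 8%: 73 ≤ 8 is false
  NOT first-generation student: no → true
  in-state resident: yes → true
  SAT score < 931: 1537 < 931 is false
  interview rating ≥ 3: 4 ≥ 3 is true
  community-service hours ≤ 65 hours: 131 ≤ 65 is false
  ACT score ≥ 28: 33 ≥ 28 is true
  class-rank percentile ≥ 15%: 73 ≥ 15 is true
  legacy status: yes → true
  AP courses completed ≥ 6: 0 ≥ 6 is false
  NOT disciplinary record: yes → false
  intended major ∈ {Business, Humanities, STEM}: STEM is in the set → true
  essay score ≤ 10: 1 ≤ 10 is true
  intended major = Business: STEM == Business is false
Combine:
[1.1.1.1.2] false OR true = true
[1.1.1.1] true AND true = true
[1.1.1] NOT true = false
[1.1.2.2] true AND true = true
[1.1.2] false AND true = false
[1.1.3.1.2] true AND false = false
[1.1.3.1] false OR false = false
[1.1.3] NOT false = true
[1.1] false OR false OR true = true
[1] NOT true = false
[2.1.1] true AND true = true
[2.1.2] true OR false = true
[2.1] true → true = true
[2.2.2] true OR true = true
[2.2.3] false → true (antecedent false ⇒ implication holds) = true
[2.2] false AND true AND true = false
[2] true → false = false
[root] false OR false = false
Overall: false → rejected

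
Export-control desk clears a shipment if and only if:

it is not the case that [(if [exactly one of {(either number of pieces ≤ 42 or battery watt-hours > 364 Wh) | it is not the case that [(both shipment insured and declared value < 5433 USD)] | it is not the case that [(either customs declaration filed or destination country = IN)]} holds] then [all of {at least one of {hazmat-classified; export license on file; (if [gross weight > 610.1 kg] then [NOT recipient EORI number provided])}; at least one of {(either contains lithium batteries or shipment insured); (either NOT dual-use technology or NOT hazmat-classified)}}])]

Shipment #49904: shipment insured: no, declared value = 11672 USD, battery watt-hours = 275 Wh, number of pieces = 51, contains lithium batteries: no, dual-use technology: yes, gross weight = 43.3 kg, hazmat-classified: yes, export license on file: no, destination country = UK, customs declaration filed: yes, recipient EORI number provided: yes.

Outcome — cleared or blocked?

Atomic conditions:
  number of pieces ≤ 42: 51 ≤ 42 is false
  battery watt-hours > 364 Wh: 275 > 364 is false
  shipment insured: no → false
  declared value < 5433 USD: 11672 < 5433 is false
  customs declaration filed: yes → true
  destination country = IN: UK == IN is false
  hazmat-classified: yes → true
  export license on file: no → false
  gross weight > 610.1 kg: 43.3 > 610.1 is false
  NOT recipient EORI number provided: yes → false
  contains lithium batteries: no → false
  NOT dual-use technology: yes → false
  NOT hazmat-classified: yes → false
Combine:
[1.1.1] false OR false = false
[1.1.2.1] false AND false = false
[1.1.2] NOT false = true
[1.1.3.1] true OR false = true
[1.1.3] NOT true = false
[1.1] exactly-one(false, true, false) = true
[1.2.1.3] false → false (antecedent false ⇒ implication holds) = true
[1.2.1] true OR false OR true = true
[1.2.2.1] false OR false = false
[1.2.2.2] false OR false = false
[1.2.2] false OR false = false
[1.2] true AND false = false
[1] true → false = false
[root] NOT false = true
Overall: true → cleared

Cleared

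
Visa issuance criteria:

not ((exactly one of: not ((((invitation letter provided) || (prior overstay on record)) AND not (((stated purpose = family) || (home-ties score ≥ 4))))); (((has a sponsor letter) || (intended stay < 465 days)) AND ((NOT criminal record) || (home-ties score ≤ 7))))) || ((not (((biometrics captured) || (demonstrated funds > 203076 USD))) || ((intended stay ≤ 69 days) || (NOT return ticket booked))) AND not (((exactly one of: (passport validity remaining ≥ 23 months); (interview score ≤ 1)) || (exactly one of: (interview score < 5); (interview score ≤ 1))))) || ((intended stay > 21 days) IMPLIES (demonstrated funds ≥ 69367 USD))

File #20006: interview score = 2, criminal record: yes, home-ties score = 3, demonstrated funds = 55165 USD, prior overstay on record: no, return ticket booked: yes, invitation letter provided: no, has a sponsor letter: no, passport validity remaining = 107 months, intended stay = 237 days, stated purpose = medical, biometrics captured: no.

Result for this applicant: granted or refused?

Granted

Atomic conditions:
  invitation letter provided: no → false
  prior overstay on record: no → false
  stated purpose = family: medical == family is false
  home-ties score ≥ 4: 3 ≥ 4 is false
  has a sponsor letter: no → false
  intended stay < 465 days: 237 < 465 is true
  NOT criminal record: yes → false
  home-ties score ≤ 7: 3 ≤ 7 is true
  biometrics captured: no → false
  demonstrated funds > 203076 USD: 55165 > 203076 is false
  intended stay ≤ 69 days: 237 ≤ 69 is false
  NOT return ticket booked: yes → false
  passport validity remaining ≥ 23 months: 107 ≥ 23 is true
  interview score ≤ 1: 2 ≤ 1 is false
  interview score < 5: 2 < 5 is true
  intended stay > 21 days: 237 > 21 is true
  demonstrated funds ≥ 69367 USD: 55165 ≥ 69367 is false
Combine:
[1.1.1.1.1] false OR false = false
[1.1.1.1.2.1] false OR false = false
[1.1.1.1.2] NOT false = true
[1.1.1.1] false AND true = false
[1.1.1] NOT false = true
[1.1.2.1] false OR true = true
[1.1.2.2] false OR true = true
[1.1.2] true AND true = true
[1.1] exactly-one(true, true) = false
[1] NOT false = true
[2.1.1.1] false OR false = false
[2.1.1] NOT false = true
[2.1.2] false OR false = false
[2.1] true OR false = true
[2.2.1.1] exactly-one(true, false) = true
[2.2.1.2] exactly-one(true, false) = true
[2.2.1] true OR true = true
[2.2] NOT true = false
[2] true AND false = false
[3] true → false = false
[root] true OR false OR false = true
Overall: true → granted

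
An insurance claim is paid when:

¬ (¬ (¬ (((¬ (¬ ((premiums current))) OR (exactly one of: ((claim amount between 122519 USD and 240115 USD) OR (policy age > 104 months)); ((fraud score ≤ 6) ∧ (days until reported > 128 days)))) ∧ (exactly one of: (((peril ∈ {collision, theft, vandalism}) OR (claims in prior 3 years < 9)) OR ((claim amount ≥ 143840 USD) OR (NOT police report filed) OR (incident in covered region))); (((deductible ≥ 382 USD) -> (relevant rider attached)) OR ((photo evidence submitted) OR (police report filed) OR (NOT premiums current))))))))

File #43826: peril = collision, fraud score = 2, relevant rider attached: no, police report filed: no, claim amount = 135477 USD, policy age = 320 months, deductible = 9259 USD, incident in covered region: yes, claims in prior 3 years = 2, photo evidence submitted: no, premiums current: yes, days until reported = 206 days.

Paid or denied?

Atomic conditions:
  premiums current: yes → true
  claim amount between 122519 USD and 240115 USD: 135477 in [122519, 240115] is true
  policy age > 104 months: 320 > 104 is true
  fraud score ≤ 6: 2 ≤ 6 is true
  days until reported > 128 days: 206 > 128 is true
  peril ∈ {collision, theft, vandalism}: collision is in the set → true
  claims in prior 3 years < 9: 2 < 9 is true
  claim amount ≥ 143840 USD: 135477 ≥ 143840 is false
  NOT police report filed: no → true
  incident in covered region: yes → true
  deductible ≥ 382 USD: 9259 ≥ 382 is true
  relevant rider attached: no → false
  photo evidence submitted: no → false
  police report filed: no → false
  NOT premiums current: yes → false
Combine:
[1.1.1.1.1.1] NOT true = false
[1.1.1.1.1] NOT false = true
[1.1.1.1.2.1] true OR true = true
[1.1.1.1.2.2] true AND true = true
[1.1.1.1.2] exactly-one(true, true) = false
[1.1.1.1] true OR false = true
[1.1.1.2.1.1] true OR true = true
[1.1.1.2.1.2] false OR true OR true = true
[1.1.1.2.1] true OR true = true
[1.1.1.2.2.1] true → false = false
[1.1.1.2.2.2] false OR false OR false = false
[1.1.1.2.2] false OR false = false
[1.1.1.2] exactly-one(true, false) = true
[1.1.1] true AND true = true
[1.1] NOT true = false
[1] NOT false = true
[root] NOT true = false
Overall: false → denied

Denied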